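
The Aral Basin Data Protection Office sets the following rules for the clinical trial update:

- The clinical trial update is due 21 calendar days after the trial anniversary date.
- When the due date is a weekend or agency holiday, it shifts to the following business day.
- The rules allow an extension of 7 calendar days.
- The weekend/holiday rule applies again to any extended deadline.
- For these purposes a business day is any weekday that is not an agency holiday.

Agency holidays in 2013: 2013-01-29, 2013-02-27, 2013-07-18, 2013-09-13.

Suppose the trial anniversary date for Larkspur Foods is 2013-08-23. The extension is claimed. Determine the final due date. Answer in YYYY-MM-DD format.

2013-09-23

Trigger date 2013-08-23 + 21 calendar days = 2013-09-13.
2013-09-13 is a listed holiday; the next business day is 2013-09-16 (Monday).
Applying the 7-calendar-day extension: 2013-09-16 + 7 days = 2013-09-23.
2013-09-23 (Monday) is already a business day.
Deadline: 2013-09-23.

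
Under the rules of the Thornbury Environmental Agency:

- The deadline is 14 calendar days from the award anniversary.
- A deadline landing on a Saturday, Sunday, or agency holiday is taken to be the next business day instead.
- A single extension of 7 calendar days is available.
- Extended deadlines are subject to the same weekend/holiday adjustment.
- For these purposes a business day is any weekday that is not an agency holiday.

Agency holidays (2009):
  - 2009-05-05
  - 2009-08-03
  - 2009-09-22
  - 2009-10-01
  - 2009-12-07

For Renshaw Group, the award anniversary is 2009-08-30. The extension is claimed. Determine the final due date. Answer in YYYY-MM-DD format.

2009-09-21

From 2009-08-30, 14 calendar days later is 2009-09-13.
2009-09-13 falls on a Sunday. Rolling to the next business day gives 2009-09-14, a Monday.
The 7-calendar-day extension moves the deadline from 2009-09-14 to 2009-09-21.
2009-09-21 falls on a Monday, which is a business day, so no adjustment is needed.
Final deadline: 2009-09-21.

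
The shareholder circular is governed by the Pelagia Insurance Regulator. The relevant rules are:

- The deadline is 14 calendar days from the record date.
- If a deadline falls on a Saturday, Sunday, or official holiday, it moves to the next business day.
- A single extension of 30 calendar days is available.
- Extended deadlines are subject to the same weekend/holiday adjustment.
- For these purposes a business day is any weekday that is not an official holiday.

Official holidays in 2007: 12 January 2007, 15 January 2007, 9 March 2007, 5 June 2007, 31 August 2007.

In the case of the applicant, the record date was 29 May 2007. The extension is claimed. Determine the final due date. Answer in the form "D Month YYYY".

12 July 2007

14 calendar days after 29 May 2007 is 12 June 2007.
Since 12 June 2007 is a Tuesday and not a holiday, the date is unchanged.
With the 30-day extension, 12 June 2007 becomes 12 July 2007.
Since 12 July 2007 is a Thursday and not a holiday, the date is unchanged.
Deadline: 12 July 2007.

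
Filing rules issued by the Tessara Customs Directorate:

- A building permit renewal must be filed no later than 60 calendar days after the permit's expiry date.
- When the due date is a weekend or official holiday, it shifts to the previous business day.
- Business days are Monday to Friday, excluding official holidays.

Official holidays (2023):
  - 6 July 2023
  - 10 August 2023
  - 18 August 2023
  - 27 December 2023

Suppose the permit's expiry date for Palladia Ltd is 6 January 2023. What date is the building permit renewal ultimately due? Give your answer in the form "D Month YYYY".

7 March 2023

60 calendar days after 6 January 2023 is 7 March 2023.
7 March 2023 is a Tuesday and not a listed holiday, so it stands.
So the filing is due 7 March 2023.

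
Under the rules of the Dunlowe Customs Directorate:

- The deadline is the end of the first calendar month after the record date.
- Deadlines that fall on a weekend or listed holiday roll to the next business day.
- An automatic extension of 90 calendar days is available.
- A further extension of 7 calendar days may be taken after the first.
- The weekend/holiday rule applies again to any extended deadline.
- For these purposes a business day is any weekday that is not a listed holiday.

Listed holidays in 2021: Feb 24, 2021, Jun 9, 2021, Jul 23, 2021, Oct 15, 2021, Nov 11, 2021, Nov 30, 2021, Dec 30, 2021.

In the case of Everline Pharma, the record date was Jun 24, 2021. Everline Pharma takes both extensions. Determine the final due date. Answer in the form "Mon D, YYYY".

1 month after Jun 24, 2021 falls in July 2021; the last day of that month is Jul 31, 2021.
Jul 31, 2021 is a Saturday, so it moves to the next business day, Aug 2, 2021 (Monday).
Applying the 90-calendar-day extension: Aug 2, 2021 + 90 days = Oct 31, 2021.
Because Oct 31, 2021 is a Sunday, the deadline becomes Nov 1, 2021 (Monday).
Applying the 7-calendar-day extension: Nov 1, 2021 + 7 days = Nov 8, 2021.
Nov 8, 2021 is a Monday and not a listed holiday, so it stands.
The final due date is Nov 8, 2021.

Nov 8, 2021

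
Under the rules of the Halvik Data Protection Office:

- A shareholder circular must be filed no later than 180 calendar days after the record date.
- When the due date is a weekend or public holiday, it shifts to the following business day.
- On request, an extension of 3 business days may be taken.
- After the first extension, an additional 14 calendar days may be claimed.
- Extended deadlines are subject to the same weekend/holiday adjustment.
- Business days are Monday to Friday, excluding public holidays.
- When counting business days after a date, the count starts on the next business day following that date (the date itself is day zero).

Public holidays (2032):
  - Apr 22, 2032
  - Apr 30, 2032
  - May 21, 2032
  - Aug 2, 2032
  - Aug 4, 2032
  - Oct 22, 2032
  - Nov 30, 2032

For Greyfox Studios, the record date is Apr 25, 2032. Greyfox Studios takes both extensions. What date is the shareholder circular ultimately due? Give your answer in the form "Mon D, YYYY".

From Apr 25, 2032, 180 calendar days later is Oct 22, 2032.
Oct 22, 2032 is a listed holiday, so it moves to the next business day, Oct 25, 2032 (Monday).
Counting 3 further business days from Oct 25, 2032 reaches Oct 28, 2032.
Oct 28, 2032 falls on a Thursday, which is a business day, so no adjustment is needed.
Applying the 14-calendar-day extension: Oct 28, 2032 + 14 days = Nov 11, 2032.
Since Nov 11, 2032 is a Thursday and not a holiday, the date is unchanged.
The final due date is Nov 11, 2032.

Nov 11, 2032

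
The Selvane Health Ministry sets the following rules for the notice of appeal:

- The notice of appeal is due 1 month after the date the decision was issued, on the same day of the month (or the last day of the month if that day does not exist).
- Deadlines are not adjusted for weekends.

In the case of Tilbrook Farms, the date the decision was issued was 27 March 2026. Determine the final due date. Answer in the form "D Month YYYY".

27 April 2026

1 month after 27 March 2026, on the same day of the month, is 27 April 2026.
27 April 2026 is a Monday; no weekend or holiday adjustment applies.
So the filing is due 27 April 2026.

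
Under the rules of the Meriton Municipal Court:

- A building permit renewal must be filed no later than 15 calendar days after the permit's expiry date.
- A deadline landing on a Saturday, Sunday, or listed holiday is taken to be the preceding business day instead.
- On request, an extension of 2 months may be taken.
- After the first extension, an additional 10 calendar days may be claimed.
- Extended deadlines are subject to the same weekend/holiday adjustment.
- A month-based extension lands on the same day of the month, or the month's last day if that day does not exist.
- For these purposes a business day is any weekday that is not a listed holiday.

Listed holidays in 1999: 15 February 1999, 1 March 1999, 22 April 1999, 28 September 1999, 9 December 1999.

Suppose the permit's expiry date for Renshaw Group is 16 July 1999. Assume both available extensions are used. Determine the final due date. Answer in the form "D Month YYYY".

Trigger date 16 July 1999 + 15 calendar days = 31 July 1999.
31 July 1999 is a Saturday; the preceding business day is 30 July 1999 (Friday).
Add 2 months to 30 July 1999: 30 September 1999.
30 September 1999 falls on a Thursday, which is a business day, so no adjustment is needed.
With the 10-day extension, 30 September 1999 becomes 10 October 1999.
10 October 1999 is a Sunday, so it moves to the preceding business day, 8 October 1999 (Friday).
Deadline: 8 October 1999.

8 October 1999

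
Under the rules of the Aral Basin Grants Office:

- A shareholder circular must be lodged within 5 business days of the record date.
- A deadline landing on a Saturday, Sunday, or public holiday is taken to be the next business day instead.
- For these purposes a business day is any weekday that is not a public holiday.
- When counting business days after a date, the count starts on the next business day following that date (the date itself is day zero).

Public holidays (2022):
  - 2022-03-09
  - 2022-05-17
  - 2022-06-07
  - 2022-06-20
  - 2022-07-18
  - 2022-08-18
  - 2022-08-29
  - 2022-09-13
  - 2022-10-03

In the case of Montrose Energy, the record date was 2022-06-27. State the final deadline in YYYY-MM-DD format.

Counting 5 business days after 2022-06-27 (skipping weekends and listed holidays) reaches 2022-07-04.
2022-07-04 is a Monday and not a listed holiday, so it stands.
Final deadline: 2022-07-04.

2022-07-04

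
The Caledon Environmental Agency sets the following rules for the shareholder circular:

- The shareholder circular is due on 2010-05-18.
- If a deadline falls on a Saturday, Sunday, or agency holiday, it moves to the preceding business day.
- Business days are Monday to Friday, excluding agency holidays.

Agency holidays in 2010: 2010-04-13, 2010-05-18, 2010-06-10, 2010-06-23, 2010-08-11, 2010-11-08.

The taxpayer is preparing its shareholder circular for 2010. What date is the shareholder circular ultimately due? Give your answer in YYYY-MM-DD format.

2010-05-17

The statutory due date is 2010-05-18.
2010-05-18 is a listed holiday, so it moves to the preceding business day, 2010-05-17 (Monday).
So the filing is due 2010-05-17.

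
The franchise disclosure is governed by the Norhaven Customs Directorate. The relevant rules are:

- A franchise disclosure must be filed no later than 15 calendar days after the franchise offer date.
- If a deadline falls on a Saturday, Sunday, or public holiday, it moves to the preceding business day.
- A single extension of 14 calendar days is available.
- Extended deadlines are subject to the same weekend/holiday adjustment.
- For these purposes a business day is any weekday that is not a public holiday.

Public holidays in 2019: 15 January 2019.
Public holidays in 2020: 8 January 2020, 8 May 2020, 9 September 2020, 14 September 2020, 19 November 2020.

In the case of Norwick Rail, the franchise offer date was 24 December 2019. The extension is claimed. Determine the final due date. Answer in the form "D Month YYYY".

21 January 2020

From 24 December 2019, 15 calendar days later is 8 January 2020.
Because 8 January 2020 is a listed holiday, the deadline becomes 7 January 2020 (Tuesday).
The 14-calendar-day extension moves the deadline from 7 January 2020 to 21 January 2020.
21 January 2020 (Tuesday) is already a business day.
The final due date is 21 January 2020.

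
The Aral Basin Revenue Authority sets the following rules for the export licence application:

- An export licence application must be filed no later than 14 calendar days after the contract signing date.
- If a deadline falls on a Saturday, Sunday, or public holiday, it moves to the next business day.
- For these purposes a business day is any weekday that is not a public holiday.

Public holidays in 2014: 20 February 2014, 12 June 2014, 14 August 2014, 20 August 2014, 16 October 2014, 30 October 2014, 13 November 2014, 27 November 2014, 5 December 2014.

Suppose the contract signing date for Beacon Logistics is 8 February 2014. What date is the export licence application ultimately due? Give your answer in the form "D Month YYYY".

24 February 2014

Trigger date 8 February 2014 + 14 calendar days = 22 February 2014.
Because 22 February 2014 is a Saturday, the deadline becomes 24 February 2014 (Monday).
So the filing is due 24 February 2014.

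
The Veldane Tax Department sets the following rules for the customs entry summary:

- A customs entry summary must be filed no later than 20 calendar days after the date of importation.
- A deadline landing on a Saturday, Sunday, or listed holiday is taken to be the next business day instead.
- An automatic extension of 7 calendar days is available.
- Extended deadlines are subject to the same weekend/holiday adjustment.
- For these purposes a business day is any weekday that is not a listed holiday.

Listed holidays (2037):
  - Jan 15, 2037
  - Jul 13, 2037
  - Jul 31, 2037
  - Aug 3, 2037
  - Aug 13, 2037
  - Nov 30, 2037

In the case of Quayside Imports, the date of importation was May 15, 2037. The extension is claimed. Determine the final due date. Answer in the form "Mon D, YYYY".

From May 15, 2037, 20 calendar days later is Jun 4, 2037.
Jun 4, 2037 is a Thursday and not a listed holiday, so it stands.
Applying the 7-calendar-day extension: Jun 4, 2037 + 7 days = Jun 11, 2037.
Jun 11, 2037 (Thursday) is already a business day.
Deadline: Jun 11, 2037.

Jun 11, 2037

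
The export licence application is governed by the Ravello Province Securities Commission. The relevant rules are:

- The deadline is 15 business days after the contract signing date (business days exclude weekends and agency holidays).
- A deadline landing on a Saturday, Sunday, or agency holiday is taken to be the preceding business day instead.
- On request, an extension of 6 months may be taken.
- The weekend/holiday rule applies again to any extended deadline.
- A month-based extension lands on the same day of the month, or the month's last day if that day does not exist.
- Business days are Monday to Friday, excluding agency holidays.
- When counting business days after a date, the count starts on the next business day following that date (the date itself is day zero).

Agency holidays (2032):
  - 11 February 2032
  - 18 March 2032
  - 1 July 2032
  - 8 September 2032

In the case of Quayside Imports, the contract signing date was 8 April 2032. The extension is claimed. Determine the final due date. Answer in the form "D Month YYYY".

Starting the day after 8 April 2032 and counting 15 business days lands on 29 April 2032.
Since 29 April 2032 is a Thursday and not a holiday, the date is unchanged.
The 6 months extension carries 29 April 2032 to 29 October 2032.
Since 29 October 2032 is a Friday and not a holiday, the date is unchanged.
So the filing is due 29 October 2032.

29 October 2032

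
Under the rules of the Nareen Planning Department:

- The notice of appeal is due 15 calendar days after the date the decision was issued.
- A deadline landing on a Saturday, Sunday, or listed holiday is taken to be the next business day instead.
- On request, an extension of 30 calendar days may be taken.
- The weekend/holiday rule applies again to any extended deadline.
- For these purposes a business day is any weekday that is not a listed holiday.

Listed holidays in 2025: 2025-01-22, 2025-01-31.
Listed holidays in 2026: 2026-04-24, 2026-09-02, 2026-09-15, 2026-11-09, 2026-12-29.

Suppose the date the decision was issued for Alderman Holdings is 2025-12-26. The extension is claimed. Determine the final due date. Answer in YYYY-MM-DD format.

From 2025-12-26, 15 calendar days later is 2026-01-10.
2026-01-10 falls on a Saturday. Rolling to the next business day gives 2026-01-12, a Monday.
The 30-calendar-day extension moves the deadline from 2026-01-12 to 2026-02-11.
2026-02-11 falls on a Wednesday, which is a business day, so no adjustment is needed.
Deadline: 2026-02-11.

2026-02-11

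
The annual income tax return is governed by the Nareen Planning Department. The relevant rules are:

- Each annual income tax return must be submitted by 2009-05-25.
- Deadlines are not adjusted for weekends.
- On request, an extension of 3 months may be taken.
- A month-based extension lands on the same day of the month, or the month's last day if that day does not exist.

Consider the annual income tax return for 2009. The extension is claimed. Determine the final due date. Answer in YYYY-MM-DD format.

The statutory due date is 2009-05-25.
2009-05-25 is a Monday; no weekend or holiday adjustment applies.
Applying the 3 months extension: 3 months after 2009-05-25 is 2009-08-25.
2009-08-25 is a Tuesday; no weekend or holiday adjustment applies.
Final deadline: 2009-08-25.

2009-08-25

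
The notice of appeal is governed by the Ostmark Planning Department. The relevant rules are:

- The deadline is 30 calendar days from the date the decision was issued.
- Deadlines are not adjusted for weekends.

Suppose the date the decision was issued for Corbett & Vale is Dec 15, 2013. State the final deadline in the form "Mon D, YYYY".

Jan 14, 2014

Adding 30 calendar days to Dec 15, 2013 gives Jan 14, 2014.
No adjustment is made for weekends or holidays, so Jan 14, 2014 stands.
Deadline: Jan 14, 2014.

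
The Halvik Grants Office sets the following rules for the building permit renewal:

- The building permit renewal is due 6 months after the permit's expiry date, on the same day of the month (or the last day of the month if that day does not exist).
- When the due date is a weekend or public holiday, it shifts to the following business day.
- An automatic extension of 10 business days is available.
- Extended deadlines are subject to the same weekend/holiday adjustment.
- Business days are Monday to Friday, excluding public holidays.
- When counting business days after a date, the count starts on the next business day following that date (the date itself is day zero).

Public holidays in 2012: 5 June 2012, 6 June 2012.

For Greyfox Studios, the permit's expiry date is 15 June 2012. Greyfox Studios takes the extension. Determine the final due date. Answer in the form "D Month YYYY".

6 months from 15 June 2012 is 15 December 2012.
15 December 2012 falls on a Saturday. Rolling to the next business day gives 17 December 2012, a Monday.
Applying the 10-business-day extension: 10 business days after 17 December 2012 is 31 December 2012.
31 December 2012 falls on a Monday, which is a business day, so no adjustment is needed.
Final deadline: 31 December 2012.

31 December 2012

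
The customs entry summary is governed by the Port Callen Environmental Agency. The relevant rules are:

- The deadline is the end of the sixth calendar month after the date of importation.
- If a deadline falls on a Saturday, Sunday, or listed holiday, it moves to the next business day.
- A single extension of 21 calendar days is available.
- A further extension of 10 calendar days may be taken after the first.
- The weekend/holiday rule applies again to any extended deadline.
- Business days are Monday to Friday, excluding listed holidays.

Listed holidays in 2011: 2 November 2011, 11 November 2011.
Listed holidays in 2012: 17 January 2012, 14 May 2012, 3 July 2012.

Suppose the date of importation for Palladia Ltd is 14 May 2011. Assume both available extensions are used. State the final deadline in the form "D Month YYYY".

2 January 2012

6 months after 14 May 2011 is November 2011; that month ends on 30 November 2011.
30 November 2011 falls on a Wednesday, which is a business day, so no adjustment is needed.
Add the 21 calendar-day extension to 30 November 2011: 21 December 2011.
21 December 2011 is a Wednesday and not a listed holiday, so it stands.
With the 10-day extension, 21 December 2011 becomes 31 December 2011.
31 December 2011 is a Saturday, so it moves to the next business day, 2 January 2012 (Monday).
The final due date is 2 January 2012.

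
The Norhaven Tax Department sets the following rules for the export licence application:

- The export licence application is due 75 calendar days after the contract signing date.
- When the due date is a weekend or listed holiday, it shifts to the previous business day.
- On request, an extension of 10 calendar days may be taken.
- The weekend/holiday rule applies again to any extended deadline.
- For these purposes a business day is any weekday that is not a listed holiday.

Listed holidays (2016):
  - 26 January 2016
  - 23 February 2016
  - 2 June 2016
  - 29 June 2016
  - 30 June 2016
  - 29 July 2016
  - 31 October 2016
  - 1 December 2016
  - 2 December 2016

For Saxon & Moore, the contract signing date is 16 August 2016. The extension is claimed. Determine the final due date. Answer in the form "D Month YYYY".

7 November 2016

Trigger date 16 August 2016 + 75 calendar days = 30 October 2016.
30 October 2016 falls on a Sunday. Rolling to the preceding business day gives 28 October 2016, a Friday.
With the 10-day extension, 28 October 2016 becomes 7 November 2016.
7 November 2016 falls on a Monday, which is a business day, so no adjustment is needed.
Final deadline: 7 November 2016.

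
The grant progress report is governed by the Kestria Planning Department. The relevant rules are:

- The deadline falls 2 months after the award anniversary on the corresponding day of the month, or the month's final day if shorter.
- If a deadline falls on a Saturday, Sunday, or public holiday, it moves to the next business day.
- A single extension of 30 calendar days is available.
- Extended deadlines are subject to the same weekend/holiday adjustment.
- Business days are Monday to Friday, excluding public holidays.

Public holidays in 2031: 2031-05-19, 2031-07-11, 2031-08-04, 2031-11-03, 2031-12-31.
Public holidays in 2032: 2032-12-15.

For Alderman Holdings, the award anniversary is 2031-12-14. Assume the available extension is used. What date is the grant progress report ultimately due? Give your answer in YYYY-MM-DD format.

2 months from 2031-12-14 is 2032-02-14.
Because 2032-02-14 is a Saturday, the deadline becomes 2032-02-16 (Monday).
Applying the 30-calendar-day extension: 2032-02-16 + 30 days = 2032-03-17.
2032-03-17 (Wednesday) is already a business day.
Final deadline: 2032-03-17.

2032-03-17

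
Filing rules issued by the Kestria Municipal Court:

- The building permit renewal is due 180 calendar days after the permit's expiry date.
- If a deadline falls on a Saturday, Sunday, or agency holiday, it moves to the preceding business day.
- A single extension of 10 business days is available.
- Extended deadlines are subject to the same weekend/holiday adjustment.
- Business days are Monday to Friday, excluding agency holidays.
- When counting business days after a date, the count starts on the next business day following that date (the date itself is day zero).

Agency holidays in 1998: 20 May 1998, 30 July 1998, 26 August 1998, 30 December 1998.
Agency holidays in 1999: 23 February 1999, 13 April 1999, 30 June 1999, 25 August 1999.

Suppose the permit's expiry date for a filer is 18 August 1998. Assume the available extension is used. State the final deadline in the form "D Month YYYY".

From 18 August 1998, 180 calendar days later is 14 February 1999.
14 February 1999 is a Sunday; the preceding business day is 12 February 1999 (Friday).
Counting 10 further business days from 12 February 1999 reaches 1 March 1999.
1 March 1999 is a Monday and not a listed holiday, so it stands.
Final deadline: 1 March 1999.

1 March 1999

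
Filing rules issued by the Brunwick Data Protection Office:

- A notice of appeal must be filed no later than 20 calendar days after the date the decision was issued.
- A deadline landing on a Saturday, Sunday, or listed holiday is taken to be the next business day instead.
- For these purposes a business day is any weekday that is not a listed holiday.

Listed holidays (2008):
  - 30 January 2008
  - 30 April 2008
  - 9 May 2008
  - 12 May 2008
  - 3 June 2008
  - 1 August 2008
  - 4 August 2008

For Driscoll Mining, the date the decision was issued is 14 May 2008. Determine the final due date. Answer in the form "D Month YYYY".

4 June 2008

Adding 20 calendar days to 14 May 2008 gives 3 June 2008.
Because 3 June 2008 is a listed holiday, the deadline becomes 4 June 2008 (Wednesday).
The final due date is 4 June 2008.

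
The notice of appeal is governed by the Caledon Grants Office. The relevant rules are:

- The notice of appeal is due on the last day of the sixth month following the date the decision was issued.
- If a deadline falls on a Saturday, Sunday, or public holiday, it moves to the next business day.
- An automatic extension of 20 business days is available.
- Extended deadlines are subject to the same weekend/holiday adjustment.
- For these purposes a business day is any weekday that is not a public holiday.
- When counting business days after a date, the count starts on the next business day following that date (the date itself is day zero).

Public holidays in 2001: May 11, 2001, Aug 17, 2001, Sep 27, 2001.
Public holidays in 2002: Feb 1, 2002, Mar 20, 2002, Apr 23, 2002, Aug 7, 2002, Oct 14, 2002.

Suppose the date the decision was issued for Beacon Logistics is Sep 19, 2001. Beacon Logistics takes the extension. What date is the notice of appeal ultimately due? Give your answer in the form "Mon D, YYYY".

Apr 30, 2002

6 months after Sep 19, 2001 is March 2002; that month ends on Mar 31, 2002.
Mar 31, 2002 is a Sunday; the next business day is Apr 1, 2002 (Monday).
The 20-business-day extension runs from Apr 1, 2002 to Apr 30, 2002.
Apr 30, 2002 is a Tuesday and not a listed holiday, so it stands.
Deadline: Apr 30, 2002.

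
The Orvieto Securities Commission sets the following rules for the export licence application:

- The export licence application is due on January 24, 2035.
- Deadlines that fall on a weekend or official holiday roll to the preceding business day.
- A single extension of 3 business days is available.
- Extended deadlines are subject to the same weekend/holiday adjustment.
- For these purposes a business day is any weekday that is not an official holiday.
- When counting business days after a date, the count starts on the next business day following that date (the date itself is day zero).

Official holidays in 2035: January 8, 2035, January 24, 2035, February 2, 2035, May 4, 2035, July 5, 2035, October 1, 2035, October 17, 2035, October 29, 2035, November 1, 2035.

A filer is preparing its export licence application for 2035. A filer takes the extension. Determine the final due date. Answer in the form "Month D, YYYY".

January 29, 2035

Start from the fixed due date, January 24, 2035.
January 24, 2035 is a listed holiday; the preceding business day is January 23, 2035 (Tuesday).
The 3-business-day extension runs from January 23, 2035 to January 29, 2035.
January 29, 2035 falls on a Monday, which is a business day, so no adjustment is needed.
Final deadline: January 29, 2035.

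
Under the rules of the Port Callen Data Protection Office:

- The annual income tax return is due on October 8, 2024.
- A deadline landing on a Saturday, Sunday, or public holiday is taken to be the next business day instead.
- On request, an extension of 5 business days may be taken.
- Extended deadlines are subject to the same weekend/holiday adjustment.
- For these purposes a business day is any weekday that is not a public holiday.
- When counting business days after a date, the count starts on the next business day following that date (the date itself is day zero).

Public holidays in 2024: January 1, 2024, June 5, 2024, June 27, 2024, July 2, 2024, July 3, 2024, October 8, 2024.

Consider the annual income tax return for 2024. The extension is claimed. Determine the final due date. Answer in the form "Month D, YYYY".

October 16, 2024

The stated deadline is October 8, 2024.
October 8, 2024 falls on a listed holiday. Rolling to the next business day gives October 9, 2024, a Wednesday.
Counting 5 further business days from October 9, 2024 reaches October 16, 2024.
October 16, 2024 (Wednesday) is already a business day.
Final deadline: October 16, 2024.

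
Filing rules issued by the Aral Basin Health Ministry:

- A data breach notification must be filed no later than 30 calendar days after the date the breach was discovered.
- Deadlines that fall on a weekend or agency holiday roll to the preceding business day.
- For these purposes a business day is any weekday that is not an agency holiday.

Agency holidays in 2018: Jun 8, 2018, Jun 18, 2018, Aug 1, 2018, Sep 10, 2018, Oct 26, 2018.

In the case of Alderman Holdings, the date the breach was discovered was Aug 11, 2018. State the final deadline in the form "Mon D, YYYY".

Sep 7, 2018

Adding 30 calendar days to Aug 11, 2018 gives Sep 10, 2018.
Sep 10, 2018 is a listed holiday; the preceding business day is Sep 7, 2018 (Friday).
Final deadline: Sep 7, 2018.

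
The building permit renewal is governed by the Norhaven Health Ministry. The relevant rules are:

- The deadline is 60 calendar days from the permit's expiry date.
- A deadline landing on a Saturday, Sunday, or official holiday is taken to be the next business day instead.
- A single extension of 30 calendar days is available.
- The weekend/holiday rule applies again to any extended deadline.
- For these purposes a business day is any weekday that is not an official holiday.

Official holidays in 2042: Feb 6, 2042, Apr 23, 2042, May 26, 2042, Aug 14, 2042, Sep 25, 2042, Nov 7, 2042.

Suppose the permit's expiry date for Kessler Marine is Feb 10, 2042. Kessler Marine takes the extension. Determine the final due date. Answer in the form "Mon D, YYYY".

From Feb 10, 2042, 60 calendar days later is Apr 11, 2042.
Apr 11, 2042 falls on a Friday, which is a business day, so no adjustment is needed.
Add the 30 calendar-day extension to Apr 11, 2042: May 11, 2042.
May 11, 2042 falls on a Sunday. Rolling to the next business day gives May 12, 2042, a Monday.
So the filing is due May 12, 2042.

May 12, 2042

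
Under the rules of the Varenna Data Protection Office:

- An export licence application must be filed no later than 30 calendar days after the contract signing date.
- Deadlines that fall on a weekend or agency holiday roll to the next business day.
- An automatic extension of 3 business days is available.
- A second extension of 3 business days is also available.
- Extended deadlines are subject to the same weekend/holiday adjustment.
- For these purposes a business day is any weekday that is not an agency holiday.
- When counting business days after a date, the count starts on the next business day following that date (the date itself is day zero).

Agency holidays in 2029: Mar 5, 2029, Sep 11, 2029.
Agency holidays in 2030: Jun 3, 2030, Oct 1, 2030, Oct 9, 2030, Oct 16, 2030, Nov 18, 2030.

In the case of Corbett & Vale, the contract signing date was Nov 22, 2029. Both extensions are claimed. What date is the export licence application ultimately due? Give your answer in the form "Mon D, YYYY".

Jan 1, 2030

From Nov 22, 2029, 30 calendar days later is Dec 22, 2029.
Dec 22, 2029 is a Saturday, so it moves to the next business day, Dec 24, 2029 (Monday).
Counting 3 further business days from Dec 24, 2029 reaches Dec 27, 2029.
Dec 27, 2029 falls on a Thursday, which is a business day, so no adjustment is needed.
The 3-business-day extension runs from Dec 27, 2029 to Jan 1, 2030.
Since Jan 1, 2030 is a Tuesday and not a holiday, the date is unchanged.
The final due date is Jan 1, 2030.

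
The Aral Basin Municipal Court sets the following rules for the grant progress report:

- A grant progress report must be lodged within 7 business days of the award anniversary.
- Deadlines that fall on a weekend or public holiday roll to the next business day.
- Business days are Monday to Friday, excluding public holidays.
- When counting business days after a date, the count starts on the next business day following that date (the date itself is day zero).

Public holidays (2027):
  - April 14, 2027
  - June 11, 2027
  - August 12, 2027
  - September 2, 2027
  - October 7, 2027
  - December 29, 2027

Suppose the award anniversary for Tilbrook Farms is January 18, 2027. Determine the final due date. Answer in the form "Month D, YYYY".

7 business days after January 18, 2027, excluding weekends and holidays, is January 27, 2027.
Since January 27, 2027 is a Wednesday and not a holiday, the date is unchanged.
The final due date is January 27, 2027.

January 27, 2027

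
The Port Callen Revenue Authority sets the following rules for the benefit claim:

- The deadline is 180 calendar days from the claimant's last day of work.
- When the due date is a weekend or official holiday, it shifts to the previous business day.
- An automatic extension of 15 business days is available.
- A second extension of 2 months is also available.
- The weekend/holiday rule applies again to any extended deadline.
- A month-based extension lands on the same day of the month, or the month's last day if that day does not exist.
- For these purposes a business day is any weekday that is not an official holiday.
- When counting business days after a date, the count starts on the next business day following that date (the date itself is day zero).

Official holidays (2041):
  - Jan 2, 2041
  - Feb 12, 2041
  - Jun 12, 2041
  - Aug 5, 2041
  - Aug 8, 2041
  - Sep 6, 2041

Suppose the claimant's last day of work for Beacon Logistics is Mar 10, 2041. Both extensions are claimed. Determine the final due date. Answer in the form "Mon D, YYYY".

180 calendar days after Mar 10, 2041 is Sep 6, 2041.
Sep 6, 2041 is a listed holiday, so it moves to the preceding business day, Sep 5, 2041 (Thursday).
Counting 15 further business days from Sep 5, 2041 reaches Sep 27, 2041.
Sep 27, 2041 is a Friday and not a listed holiday, so it stands.
The 2 months extension carries Sep 27, 2041 to Nov 27, 2041.
Since Nov 27, 2041 is a Wednesday and not a holiday, the date is unchanged.
The final due date is Nov 27, 2041.

Nov 27, 2041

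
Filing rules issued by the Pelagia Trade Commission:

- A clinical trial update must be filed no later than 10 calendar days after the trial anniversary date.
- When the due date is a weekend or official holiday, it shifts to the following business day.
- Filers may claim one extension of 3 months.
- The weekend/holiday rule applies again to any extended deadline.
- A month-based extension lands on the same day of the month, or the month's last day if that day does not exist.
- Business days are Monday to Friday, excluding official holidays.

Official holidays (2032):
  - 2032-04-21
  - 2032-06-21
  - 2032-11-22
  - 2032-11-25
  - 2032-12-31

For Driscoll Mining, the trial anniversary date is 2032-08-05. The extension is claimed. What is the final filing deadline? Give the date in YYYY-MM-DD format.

2032-11-16

From 2032-08-05, 10 calendar days later is 2032-08-15.
2032-08-15 falls on a Sunday. Rolling to the next business day gives 2032-08-16, a Monday.
The 3 months extension carries 2032-08-16 to 2032-11-16.
2032-11-16 is a Tuesday and not a listed holiday, so it stands.
The final due date is 2032-11-16.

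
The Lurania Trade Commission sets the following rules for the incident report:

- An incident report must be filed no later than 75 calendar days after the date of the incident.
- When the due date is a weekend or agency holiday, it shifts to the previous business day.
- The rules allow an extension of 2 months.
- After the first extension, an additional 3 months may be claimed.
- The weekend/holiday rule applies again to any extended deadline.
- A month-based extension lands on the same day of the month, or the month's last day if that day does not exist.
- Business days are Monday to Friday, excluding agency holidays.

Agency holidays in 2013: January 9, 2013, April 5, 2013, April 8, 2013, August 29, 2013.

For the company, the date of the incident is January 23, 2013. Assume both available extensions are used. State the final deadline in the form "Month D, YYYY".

75 calendar days after January 23, 2013 is April 8, 2013.
April 8, 2013 falls on a listed holiday. Rolling to the preceding business day gives April 4, 2013, a Thursday.
Add 2 months to April 4, 2013: June 4, 2013.
June 4, 2013 is a Tuesday and not a listed holiday, so it stands.
The 3 months extension carries June 4, 2013 to September 4, 2013.
Since September 4, 2013 is a Wednesday and not a holiday, the date is unchanged.
Final deadline: September 4, 2013.

September 4, 2013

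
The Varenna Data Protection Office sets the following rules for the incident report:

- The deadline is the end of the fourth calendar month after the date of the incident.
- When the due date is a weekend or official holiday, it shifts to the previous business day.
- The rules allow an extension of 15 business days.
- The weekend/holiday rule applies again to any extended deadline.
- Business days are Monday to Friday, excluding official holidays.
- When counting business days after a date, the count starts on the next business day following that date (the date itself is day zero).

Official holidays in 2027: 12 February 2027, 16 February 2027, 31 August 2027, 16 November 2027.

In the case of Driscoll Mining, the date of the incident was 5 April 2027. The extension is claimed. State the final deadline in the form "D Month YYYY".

21 September 2027

The fourth month after 5 April 2027 is August 2027, whose last day is 31 August 2027.
Because 31 August 2027 is a listed holiday, the deadline becomes 30 August 2027 (Monday).
Applying the 15-business-day extension: 15 business days after 30 August 2027 is 21 September 2027.
21 September 2027 is a Tuesday and not a listed holiday, so it stands.
Deadline: 21 September 2027.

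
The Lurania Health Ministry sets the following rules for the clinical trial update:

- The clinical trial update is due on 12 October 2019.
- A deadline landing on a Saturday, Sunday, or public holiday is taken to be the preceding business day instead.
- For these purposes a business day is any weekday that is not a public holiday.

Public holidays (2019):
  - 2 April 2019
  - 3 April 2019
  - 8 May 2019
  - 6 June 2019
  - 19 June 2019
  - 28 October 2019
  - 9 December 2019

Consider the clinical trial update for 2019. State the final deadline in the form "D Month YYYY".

The stated deadline is 12 October 2019.
12 October 2019 is a Saturday; the preceding business day is 11 October 2019 (Friday).
The final due date is 11 October 2019.

11 October 2019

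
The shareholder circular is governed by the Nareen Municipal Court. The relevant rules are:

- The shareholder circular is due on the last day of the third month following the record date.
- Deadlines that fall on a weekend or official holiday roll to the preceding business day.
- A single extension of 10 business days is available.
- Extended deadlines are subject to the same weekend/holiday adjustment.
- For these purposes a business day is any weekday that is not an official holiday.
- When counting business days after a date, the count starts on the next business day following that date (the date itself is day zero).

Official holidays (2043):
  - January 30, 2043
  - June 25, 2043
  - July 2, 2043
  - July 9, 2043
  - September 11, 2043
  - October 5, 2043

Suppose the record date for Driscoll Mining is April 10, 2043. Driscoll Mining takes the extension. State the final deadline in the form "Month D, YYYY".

3 months after April 10, 2043 is July 2043; that month ends on July 31, 2043.
Since July 31, 2043 is a Friday and not a holiday, the date is unchanged.
The 10-business-day extension runs from July 31, 2043 to August 14, 2043.
August 14, 2043 falls on a Friday, which is a business day, so no adjustment is needed.
Deadline: August 14, 2043.

August 14, 2043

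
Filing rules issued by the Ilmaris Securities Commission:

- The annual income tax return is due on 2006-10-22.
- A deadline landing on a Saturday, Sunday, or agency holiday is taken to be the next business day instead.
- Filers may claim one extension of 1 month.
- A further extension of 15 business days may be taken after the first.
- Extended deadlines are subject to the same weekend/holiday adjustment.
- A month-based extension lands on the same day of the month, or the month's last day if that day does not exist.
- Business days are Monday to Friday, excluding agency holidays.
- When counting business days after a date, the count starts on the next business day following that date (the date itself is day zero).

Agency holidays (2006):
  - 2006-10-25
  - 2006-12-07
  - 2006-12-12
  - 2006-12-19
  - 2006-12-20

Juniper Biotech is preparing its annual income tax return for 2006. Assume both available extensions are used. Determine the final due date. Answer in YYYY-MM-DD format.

2006-12-18

Start from the fixed due date, 2006-10-22.
Because 2006-10-22 is a Sunday, the deadline becomes 2006-10-23 (Monday).
Add 1 month to 2006-10-23: 2006-11-23.
2006-11-23 is a Thursday and not a listed holiday, so it stands.
Applying the 15-business-day extension: 15 business days after 2006-11-23 is 2006-12-18.
Since 2006-12-18 is a Monday and not a holiday, the date is unchanged.
Final deadline: 2006-12-18.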